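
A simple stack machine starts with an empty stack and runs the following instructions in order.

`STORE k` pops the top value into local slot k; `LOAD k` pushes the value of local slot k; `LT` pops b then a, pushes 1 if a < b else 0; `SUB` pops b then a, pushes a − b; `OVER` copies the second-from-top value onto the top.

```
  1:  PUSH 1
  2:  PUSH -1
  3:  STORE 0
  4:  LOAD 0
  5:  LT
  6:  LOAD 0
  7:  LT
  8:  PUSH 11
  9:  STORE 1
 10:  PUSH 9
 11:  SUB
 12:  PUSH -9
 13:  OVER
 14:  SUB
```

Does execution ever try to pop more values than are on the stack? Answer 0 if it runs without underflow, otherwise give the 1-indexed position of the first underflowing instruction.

PUSH 1   [1]
PUSH -1  [1, -1]
STORE 0  [1]
LOAD 0   [1, -1]
LT       [0]
LOAD 0   [0, -1]
LT       [0]
PUSH 11  [0, 11]
STORE 1  [0]
PUSH 9   [0, 9]
SUB      [-9]
PUSH -9  [-9, -9]
OVER     [-9, -9, -9]
SUB      [-9, 0]

0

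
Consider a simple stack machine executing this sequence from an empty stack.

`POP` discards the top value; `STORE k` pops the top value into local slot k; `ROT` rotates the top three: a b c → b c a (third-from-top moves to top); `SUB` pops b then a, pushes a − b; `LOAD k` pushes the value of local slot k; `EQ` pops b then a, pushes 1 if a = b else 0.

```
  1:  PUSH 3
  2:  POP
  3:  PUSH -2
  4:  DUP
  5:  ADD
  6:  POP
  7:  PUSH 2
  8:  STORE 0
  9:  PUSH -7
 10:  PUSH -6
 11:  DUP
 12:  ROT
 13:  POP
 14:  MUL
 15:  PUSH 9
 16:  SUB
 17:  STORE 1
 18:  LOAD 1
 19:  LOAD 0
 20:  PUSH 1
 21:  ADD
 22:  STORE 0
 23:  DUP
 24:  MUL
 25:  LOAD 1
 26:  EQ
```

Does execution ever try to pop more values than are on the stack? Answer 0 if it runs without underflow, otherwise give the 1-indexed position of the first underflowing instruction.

PUSH 3  → [3]
POP     → []
PUSH -2 → [-2]
DUP     → [-2, -2]
ADD     → [-4]
POP     → []
PUSH 2  → [2]
STORE 0 → []
PUSH -7 → [-7]
PUSH -6 → [-7, -6]
DUP     → [-7, -6, -6]
ROT     → [-6, -6, -7]
POP     → [-6, -6]
MUL     → [36]
PUSH 9  → [36, 9]
SUB     → [27]
STORE 1 → []
LOAD 1  → [27]
LOAD 0  → [27, 2]
PUSH 1  → [27, 2, 1]
ADD     → [27, 3]
STORE 0 → [27]
DUP     → [27, 27]
MUL     → [729]
LOAD 1  → [729, 27]
EQ      → [0]

0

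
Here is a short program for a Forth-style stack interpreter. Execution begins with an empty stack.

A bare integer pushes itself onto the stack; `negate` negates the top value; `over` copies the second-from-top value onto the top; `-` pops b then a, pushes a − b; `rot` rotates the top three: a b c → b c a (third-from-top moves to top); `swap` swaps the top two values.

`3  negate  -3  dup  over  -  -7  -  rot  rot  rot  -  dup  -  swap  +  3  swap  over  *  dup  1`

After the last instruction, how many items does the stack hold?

3      -> [3]
negate -> [-3]
-3     -> [-3, -3]
dup    -> [-3, -3, -3]
over   -> [-3, -3, -3, -3]
-      -> [-3, -3, 0]
-7     -> [-3, -3, 0, -7]
-      -> [-3, -3, 7]
rot    -> [-3, 7, -3]
rot    -> [7, -3, -3]
rot    -> [-3, -3, 7]
-      -> [-3, -10]
dup    -> [-3, -10, -10]
-      -> [-3, 0]
swap   -> [0, -3]
+      -> [-3]
3      -> [-3, 3]
swap   -> [3, -3]
over   -> [3, -3, 3]
*      -> [3, -9]
dup    -> [3, -9, -9]
1      -> [3, -9, -9, 1]

4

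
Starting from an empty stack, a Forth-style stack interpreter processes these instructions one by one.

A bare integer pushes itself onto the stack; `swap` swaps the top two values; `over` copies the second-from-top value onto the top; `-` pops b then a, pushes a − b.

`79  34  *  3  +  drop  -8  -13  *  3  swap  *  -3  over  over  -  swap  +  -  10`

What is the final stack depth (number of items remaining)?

79   : 79
34   : 79 34
*    : 2686
3    : 2686 3
+    : 2689
drop : (empty)
-8   : -8
-13  : -8 -13
*    : 104
3    : 104 3
swap : 3 104
*    : 312
-3   : 312 -3
over : 312 -3 312
over : 312 -3 312 -3
-    : 312 -3 315
swap : 312 315 -3
+    : 312 312
-    : 0
10   : 0 10

2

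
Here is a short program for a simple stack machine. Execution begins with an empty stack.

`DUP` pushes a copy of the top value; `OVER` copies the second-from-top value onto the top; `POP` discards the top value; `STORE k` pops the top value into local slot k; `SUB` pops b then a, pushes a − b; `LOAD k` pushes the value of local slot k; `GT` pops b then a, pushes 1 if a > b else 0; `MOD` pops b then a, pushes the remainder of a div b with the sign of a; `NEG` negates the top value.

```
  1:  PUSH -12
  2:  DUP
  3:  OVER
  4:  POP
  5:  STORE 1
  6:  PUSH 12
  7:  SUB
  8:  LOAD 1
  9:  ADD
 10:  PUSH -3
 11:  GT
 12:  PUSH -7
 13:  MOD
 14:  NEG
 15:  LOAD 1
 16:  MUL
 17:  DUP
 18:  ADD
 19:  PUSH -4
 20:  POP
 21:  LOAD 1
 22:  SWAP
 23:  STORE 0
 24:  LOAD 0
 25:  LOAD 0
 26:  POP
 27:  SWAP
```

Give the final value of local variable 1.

PUSH -12  [-12]
DUP       [-12, -12]
OVER      [-12, -12, -12]
POP       [-12, -12]
STORE 1   [-12]
PUSH 12   [-12, 12]
SUB       [-24]
LOAD 1    [-24, -12]
ADD       [-36]
PUSH -3   [-36, -3]
GT        [0]
PUSH -7   [0, -7]
MOD       [0]
NEG       [0]
LOAD 1    [0, -12]
MUL       [0]
DUP       [0, 0]
ADD       [0]
PUSH -4   [0, -4]
POP       [0]
LOAD 1    [0, -12]
SWAP      [-12, 0]
STORE 0   [-12]
LOAD 0    [-12, 0]
LOAD 0    [-12, 0, 0]
POP       [-12, 0]
SWAP      [0, -12]

-12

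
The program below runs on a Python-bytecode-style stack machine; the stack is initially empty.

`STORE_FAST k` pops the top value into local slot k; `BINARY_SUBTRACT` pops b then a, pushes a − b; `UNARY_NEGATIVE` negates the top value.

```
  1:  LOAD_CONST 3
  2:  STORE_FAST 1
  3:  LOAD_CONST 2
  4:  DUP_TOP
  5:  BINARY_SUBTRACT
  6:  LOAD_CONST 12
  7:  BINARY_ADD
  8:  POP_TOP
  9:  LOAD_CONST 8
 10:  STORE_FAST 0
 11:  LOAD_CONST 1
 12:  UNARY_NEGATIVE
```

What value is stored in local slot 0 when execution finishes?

LOAD_CONST 3    : [3]
STORE_FAST 1    : []
LOAD_CONST 2    : [2]
DUP_TOP         : [2, 2]
BINARY_SUBTRACT : [0]
LOAD_CONST 12   : [0, 12]
BINARY_ADD      : [12]
POP_TOP         : []
LOAD_CONST 8    : [8]
STORE_FAST 0    : []
LOAD_CONST 1    : [1]
UNARY_NEGATIVE  : [-1]

8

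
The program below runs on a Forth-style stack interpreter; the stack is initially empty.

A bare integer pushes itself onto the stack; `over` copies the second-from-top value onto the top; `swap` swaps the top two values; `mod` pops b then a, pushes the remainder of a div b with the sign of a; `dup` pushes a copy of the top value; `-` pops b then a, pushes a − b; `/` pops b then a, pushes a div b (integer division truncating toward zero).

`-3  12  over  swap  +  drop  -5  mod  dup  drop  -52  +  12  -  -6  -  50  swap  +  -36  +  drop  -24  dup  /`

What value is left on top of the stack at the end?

-3   -> [-3]
12   -> [-3, 12]
over -> [-3, 12, -3]
swap -> [-3, -3, 12]
+    -> [-3, 9]
drop -> [-3]
-5   -> [-3, -5]
mod  -> [-3]
dup  -> [-3, -3]
drop -> [-3]
-52  -> [-3, -52]
+    -> [-55]
12   -> [-55, 12]
-    -> [-67]
-6   -> [-67, -6]
-    -> [-61]
50   -> [-61, 50]
swap -> [50, -61]
+    -> [-11]
-36  -> [-11, -36]
+    -> [-47]
drop -> []
-24  -> [-24]
dup  -> [-24, -24]
/    -> [1]

1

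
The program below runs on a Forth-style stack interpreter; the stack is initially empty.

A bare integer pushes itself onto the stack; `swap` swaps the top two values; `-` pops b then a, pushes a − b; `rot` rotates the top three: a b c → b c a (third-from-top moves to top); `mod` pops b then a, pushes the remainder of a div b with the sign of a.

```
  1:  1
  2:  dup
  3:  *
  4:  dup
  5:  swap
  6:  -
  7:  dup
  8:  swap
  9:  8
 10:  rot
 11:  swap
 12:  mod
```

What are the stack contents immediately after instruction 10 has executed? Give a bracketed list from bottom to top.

1    : [1]
dup  : [1, 1]
*    : [1]
dup  : [1, 1]
swap : [1, 1]
-    : [0]
dup  : [0, 0]
swap : [0, 0]
8    : [0, 0, 8]
rot  : [0, 8, 0]

[0, 8, 0]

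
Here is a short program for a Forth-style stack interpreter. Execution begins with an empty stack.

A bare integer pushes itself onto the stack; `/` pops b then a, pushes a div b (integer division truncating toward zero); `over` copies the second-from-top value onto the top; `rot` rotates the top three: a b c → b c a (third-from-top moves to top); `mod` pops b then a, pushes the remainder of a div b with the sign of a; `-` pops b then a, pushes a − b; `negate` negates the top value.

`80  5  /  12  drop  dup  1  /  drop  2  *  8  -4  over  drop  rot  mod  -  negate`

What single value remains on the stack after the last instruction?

80      [80]
5       [80, 5]
/       [16]
12      [16, 12]
drop    [16]
dup     [16, 16]
1       [16, 16, 1]
/       [16, 16]
drop    [16]
2       [16, 2]
*       [32]
8       [32, 8]
-4      [32, 8, -4]
over    [32, 8, -4, 8]
drop    [32, 8, -4]
rot     [8, -4, 32]
mod     [8, -4]
-       [12]
negate  [-12]

-12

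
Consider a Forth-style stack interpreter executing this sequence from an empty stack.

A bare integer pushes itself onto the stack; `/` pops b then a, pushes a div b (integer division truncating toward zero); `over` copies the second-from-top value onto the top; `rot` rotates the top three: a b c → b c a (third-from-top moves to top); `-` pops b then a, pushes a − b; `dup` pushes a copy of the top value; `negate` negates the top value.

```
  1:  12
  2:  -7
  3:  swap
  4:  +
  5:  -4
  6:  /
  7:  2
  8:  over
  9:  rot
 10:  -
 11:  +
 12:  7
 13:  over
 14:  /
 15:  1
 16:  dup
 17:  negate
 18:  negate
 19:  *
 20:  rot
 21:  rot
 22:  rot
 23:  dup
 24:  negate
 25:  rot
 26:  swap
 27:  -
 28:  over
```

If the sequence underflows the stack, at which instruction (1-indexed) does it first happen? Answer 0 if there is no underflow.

12     -> 12
-7     -> 12 -7
swap   -> -7 12
+      -> 5
-4     -> 5 -4
/      -> -1
2      -> -1 2
over   -> -1 2 -1
rot    -> 2 -1 -1
-      -> 2 0
+      -> 2
7      -> 2 7
over   -> 2 7 2
/      -> 2 3
1      -> 2 3 1
dup    -> 2 3 1 1
negate -> 2 3 1 -1
negate -> 2 3 1 1
*      -> 2 3 1
rot    -> 3 1 2
rot    -> 1 2 3
rot    -> 2 3 1
dup    -> 2 3 1 1
negate -> 2 3 1 -1
rot    -> 2 1 -1 3
swap   -> 2 1 3 -1
-      -> 2 1 4
over   -> 2 1 4 1

0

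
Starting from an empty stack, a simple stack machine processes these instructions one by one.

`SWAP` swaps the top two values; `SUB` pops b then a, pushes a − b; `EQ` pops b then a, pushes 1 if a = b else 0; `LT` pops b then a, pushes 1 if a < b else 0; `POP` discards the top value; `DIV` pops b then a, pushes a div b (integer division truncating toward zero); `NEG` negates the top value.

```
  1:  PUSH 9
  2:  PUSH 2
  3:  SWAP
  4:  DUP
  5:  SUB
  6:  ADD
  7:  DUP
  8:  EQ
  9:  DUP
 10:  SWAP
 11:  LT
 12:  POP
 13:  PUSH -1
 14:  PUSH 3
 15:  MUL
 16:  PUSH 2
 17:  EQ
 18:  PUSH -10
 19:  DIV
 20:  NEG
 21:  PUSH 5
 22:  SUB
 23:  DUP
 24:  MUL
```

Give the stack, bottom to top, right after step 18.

[0, -10]

PUSH 9   -> [9]
PUSH 2   -> [9, 2]
SWAP     -> [2, 9]
DUP      -> [2, 9, 9]
SUB      -> [2, 0]
ADD      -> [2]
DUP      -> [2, 2]
EQ       -> [1]
DUP      -> [1, 1]
SWAP     -> [1, 1]
LT       -> [0]
POP      -> []
PUSH -1  -> [-1]
PUSH 3   -> [-1, 3]
MUL      -> [-3]
PUSH 2   -> [-3, 2]
EQ       -> [0]
PUSH -10 -> [0, -10]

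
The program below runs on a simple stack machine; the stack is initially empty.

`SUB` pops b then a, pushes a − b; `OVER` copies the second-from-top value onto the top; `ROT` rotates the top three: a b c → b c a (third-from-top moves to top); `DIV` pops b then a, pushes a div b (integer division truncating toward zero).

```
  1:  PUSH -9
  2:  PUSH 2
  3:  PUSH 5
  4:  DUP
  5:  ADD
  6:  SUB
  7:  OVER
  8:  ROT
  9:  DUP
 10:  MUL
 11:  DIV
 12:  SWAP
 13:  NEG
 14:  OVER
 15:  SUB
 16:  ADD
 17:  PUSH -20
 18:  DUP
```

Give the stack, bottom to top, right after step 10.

[-8, -9, 81]

PUSH -9 : [-9]
PUSH 2  : [-9, 2]
PUSH 5  : [-9, 2, 5]
DUP     : [-9, 2, 5, 5]
ADD     : [-9, 2, 10]
SUB     : [-9, -8]
OVER    : [-9, -8, -9]
ROT     : [-8, -9, -9]
DUP     : [-8, -9, -9, -9]
MUL     : [-8, -9, 81]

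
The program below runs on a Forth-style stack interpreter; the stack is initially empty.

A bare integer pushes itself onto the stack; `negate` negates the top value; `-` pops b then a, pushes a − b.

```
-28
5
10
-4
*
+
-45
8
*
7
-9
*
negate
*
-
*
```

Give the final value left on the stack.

-28     [-28]
5       [-28, 5]
10      [-28, 5, 10]
-4      [-28, 5, 10, -4]
*       [-28, 5, -40]
+       [-28, -35]
-45     [-28, -35, -45]
8       [-28, -35, -45, 8]
*       [-28, -35, -360]
7       [-28, -35, -360, 7]
-9      [-28, -35, -360, 7, -9]
*       [-28, -35, -360, -63]
negate  [-28, -35, -360, 63]
*       [-28, -35, -22680]
-       [-28, 22645]
*       [-634060]

-634060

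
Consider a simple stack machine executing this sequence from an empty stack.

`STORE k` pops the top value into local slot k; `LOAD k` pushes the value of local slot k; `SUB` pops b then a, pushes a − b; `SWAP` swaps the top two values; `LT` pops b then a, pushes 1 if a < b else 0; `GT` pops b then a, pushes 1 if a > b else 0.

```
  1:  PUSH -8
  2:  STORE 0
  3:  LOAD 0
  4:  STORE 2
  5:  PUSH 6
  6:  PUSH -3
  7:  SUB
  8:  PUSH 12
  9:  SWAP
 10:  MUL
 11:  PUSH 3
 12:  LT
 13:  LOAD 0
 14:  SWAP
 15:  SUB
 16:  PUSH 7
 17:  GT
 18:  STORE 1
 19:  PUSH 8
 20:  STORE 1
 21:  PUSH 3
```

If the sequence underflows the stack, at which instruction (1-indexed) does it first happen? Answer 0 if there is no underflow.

PUSH -8  [-8]
STORE 0  []
LOAD 0   [-8]
STORE 2  []
PUSH 6   [6]
PUSH -3  [6, -3]
SUB      [9]
PUSH 12  [9, 12]
SWAP     [12, 9]
MUL      [108]
PUSH 3   [108, 3]
LT       [0]
LOAD 0   [0, -8]
SWAP     [-8, 0]
SUB      [-8]
PUSH 7   [-8, 7]
GT       [0]
STORE 1  []
PUSH 8   [8]
STORE 1  []
PUSH 3   [3]

0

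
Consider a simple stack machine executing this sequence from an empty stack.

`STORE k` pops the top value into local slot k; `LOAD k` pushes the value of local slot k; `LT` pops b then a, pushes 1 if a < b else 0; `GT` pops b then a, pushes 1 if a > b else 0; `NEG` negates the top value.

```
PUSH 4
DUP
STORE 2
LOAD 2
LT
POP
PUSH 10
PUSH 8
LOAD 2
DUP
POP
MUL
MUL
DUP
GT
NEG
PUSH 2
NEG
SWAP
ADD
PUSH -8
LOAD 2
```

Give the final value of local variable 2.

4

PUSH 4   [4]
DUP      [4, 4]
STORE 2  [4]
LOAD 2   [4, 4]
LT       [0]
POP      []
PUSH 10  [10]
PUSH 8   [10, 8]
LOAD 2   [10, 8, 4]
DUP      [10, 8, 4, 4]
POP      [10, 8, 4]
MUL      [10, 32]
MUL      [320]
DUP      [320, 320]
GT       [0]
NEG      [0]
PUSH 2   [0, 2]
NEG      [0, -2]
SWAP     [-2, 0]
ADD      [-2]
PUSH -8  [-2, -8]
LOAD 2   [-2, -8, 4]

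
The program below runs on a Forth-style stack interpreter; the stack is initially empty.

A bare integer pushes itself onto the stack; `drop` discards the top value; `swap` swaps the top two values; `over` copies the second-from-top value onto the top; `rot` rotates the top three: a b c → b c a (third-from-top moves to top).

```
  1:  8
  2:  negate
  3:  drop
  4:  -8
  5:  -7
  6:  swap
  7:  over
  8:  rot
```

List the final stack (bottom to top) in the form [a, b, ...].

[-8, -7, -7]

8       [8]
negate  [-8]
drop    []
-8      [-8]
-7      [-8, -7]
swap    [-7, -8]
over    [-7, -8, -7]
rot     [-8, -7, -7]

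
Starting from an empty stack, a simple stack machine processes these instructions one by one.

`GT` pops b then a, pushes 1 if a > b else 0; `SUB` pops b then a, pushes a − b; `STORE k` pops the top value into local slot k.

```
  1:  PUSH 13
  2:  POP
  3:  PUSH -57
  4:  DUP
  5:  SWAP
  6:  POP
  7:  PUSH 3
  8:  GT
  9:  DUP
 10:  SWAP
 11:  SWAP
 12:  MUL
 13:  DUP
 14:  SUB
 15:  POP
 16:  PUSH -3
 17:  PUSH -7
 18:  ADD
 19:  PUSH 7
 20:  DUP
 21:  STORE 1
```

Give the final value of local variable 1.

7

PUSH 13  -> 13
POP      -> (empty)
PUSH -57 -> -57
DUP      -> -57 -57
SWAP     -> -57 -57
POP      -> -57
PUSH 3   -> -57 3
GT       -> 0
DUP      -> 0 0
SWAP     -> 0 0
SWAP     -> 0 0
MUL      -> 0
DUP      -> 0 0
SUB      -> 0
POP      -> (empty)
PUSH -3  -> -3
PUSH -7  -> -3 -7
ADD      -> -10
PUSH 7   -> -10 7
DUP      -> -10 7 7
STORE 1  -> -10 7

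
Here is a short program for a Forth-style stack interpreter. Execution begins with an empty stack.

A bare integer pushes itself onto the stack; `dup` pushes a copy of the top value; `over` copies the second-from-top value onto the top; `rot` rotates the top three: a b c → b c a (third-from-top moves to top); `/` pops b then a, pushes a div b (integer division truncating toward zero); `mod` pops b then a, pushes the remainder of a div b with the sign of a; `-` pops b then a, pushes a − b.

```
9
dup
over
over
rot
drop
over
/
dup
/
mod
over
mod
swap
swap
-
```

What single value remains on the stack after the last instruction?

9

9     9
dup   9 9
over  9 9 9
over  9 9 9 9
rot   9 9 9 9
drop  9 9 9
over  9 9 9 9
/     9 9 1
dup   9 9 1 1
/     9 9 1
mod   9 0
over  9 0 9
mod   9 0
swap  0 9
swap  9 0
-     9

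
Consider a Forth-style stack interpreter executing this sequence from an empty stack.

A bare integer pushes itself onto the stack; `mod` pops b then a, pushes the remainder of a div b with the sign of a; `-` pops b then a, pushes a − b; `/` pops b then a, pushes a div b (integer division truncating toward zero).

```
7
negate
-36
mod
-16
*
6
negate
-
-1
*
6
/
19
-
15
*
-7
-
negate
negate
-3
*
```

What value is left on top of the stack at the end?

7      : [7]
negate : [-7]
-36    : [-7, -36]
mod    : [-7]
-16    : [-7, -16]
*      : [112]
6      : [112, 6]
negate : [112, -6]
-      : [118]
-1     : [118, -1]
*      : [-118]
6      : [-118, 6]
/      : [-19]
19     : [-19, 19]
-      : [-38]
15     : [-38, 15]
*      : [-570]
-7     : [-570, -7]
-      : [-563]
negate : [563]
negate : [-563]
-3     : [-563, -3]
*      : [1689]

1689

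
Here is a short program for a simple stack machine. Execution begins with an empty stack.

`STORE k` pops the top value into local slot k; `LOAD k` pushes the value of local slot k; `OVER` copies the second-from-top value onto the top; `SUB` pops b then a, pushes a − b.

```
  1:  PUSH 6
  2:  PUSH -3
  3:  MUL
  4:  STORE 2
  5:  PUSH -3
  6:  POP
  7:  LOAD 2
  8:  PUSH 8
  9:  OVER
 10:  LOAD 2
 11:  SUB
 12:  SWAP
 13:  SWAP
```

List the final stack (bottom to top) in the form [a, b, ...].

PUSH 6  -> [6]
PUSH -3 -> [6, -3]
MUL     -> [-18]
STORE 2 -> []
PUSH -3 -> [-3]
POP     -> []
LOAD 2  -> [-18]
PUSH 8  -> [-18, 8]
OVER    -> [-18, 8, -18]
LOAD 2  -> [-18, 8, -18, -18]
SUB     -> [-18, 8, 0]
SWAP    -> [-18, 0, 8]
SWAP    -> [-18, 8, 0]

[-18, 8, 0]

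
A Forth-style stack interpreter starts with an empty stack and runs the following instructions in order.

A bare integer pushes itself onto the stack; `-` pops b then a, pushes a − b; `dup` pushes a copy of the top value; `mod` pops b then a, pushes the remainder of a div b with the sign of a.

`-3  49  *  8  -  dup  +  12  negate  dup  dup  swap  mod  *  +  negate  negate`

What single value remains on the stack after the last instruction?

-310

-3     : -3
49     : -3 49
*      : -147
8      : -147 8
-      : -155
dup    : -155 -155
+      : -310
12     : -310 12
negate : -310 -12
dup    : -310 -12 -12
dup    : -310 -12 -12 -12
swap   : -310 -12 -12 -12
mod    : -310 -12 0
*      : -310 0
+      : -310
negate : 310
negate : -310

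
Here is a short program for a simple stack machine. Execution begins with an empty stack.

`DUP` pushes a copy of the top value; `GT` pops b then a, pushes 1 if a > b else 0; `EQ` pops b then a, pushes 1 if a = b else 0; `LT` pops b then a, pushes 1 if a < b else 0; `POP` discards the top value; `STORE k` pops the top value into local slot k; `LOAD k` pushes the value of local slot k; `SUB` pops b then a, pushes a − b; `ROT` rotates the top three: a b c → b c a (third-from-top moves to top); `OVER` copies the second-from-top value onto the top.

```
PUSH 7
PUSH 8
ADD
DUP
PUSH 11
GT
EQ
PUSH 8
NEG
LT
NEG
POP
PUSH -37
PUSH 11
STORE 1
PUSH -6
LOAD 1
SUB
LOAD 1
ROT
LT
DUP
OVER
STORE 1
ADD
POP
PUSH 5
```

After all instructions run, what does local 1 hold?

PUSH 7    [7]
PUSH 8    [7, 8]
ADD       [15]
DUP       [15, 15]
PUSH 11   [15, 15, 11]
GT        [15, 1]
EQ        [0]
PUSH 8    [0, 8]
NEG       [0, -8]
LT        [0]
NEG       [0]
POP       []
PUSH -37  [-37]
PUSH 11   [-37, 11]
STORE 1   [-37]
PUSH -6   [-37, -6]
LOAD 1    [-37, -6, 11]
SUB       [-37, -17]
LOAD 1    [-37, -17, 11]
ROT       [-17, 11, -37]
LT        [-17, 0]
DUP       [-17, 0, 0]
OVER      [-17, 0, 0, 0]
STORE 1   [-17, 0, 0]
ADD       [-17, 0]
POP       [-17]
PUSH 5    [-17, 5]

0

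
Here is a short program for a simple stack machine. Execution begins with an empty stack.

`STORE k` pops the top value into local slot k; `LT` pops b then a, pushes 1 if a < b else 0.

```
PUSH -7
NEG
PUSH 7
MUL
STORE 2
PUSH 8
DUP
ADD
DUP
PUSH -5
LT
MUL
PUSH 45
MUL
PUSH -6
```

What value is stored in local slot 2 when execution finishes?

49

PUSH -7 -> [-7]
NEG     -> [7]
PUSH 7  -> [7, 7]
MUL     -> [49]
STORE 2 -> []
PUSH 8  -> [8]
DUP     -> [8, 8]
ADD     -> [16]
DUP     -> [16, 16]
PUSH -5 -> [16, 16, -5]
LT      -> [16, 0]
MUL     -> [0]
PUSH 45 -> [0, 45]
MUL     -> [0]
PUSH -6 -> [0, -6]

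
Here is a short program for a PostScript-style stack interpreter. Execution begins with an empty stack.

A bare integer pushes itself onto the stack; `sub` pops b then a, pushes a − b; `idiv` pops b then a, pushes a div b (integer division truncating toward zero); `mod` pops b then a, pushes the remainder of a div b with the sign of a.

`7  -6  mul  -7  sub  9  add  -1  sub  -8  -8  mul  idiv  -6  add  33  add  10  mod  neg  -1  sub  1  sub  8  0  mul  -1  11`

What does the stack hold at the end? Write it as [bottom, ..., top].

[-7, 0, -1, 11]

7     [7]
-6    [7, -6]
mul   [-42]
-7    [-42, -7]
sub   [-35]
9     [-35, 9]
add   [-26]
-1    [-26, -1]
sub   [-25]
-8    [-25, -8]
-8    [-25, -8, -8]
mul   [-25, 64]
idiv  [0]
-6    [0, -6]
add   [-6]
33    [-6, 33]
add   [27]
10    [27, 10]
mod   [7]
neg   [-7]
-1    [-7, -1]
sub   [-6]
1     [-6, 1]
sub   [-7]
8     [-7, 8]
0     [-7, 8, 0]
mul   [-7, 0]
-1    [-7, 0, -1]
11    [-7, 0, -1, 11]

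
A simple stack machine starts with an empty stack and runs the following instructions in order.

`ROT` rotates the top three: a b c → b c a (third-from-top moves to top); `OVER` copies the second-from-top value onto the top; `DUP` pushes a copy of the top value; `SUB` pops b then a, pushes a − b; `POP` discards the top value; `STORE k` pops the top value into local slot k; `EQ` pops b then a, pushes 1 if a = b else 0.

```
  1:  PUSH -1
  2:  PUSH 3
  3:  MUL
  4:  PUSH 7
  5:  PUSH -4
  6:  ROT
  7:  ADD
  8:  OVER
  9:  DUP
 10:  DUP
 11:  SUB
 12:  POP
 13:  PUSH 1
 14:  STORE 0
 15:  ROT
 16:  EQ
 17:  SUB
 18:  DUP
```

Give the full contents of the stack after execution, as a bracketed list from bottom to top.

PUSH -1 : -1
PUSH 3  : -1 3
MUL     : -3
PUSH 7  : -3 7
PUSH -4 : -3 7 -4
ROT     : 7 -4 -3
ADD     : 7 -7
OVER    : 7 -7 7
DUP     : 7 -7 7 7
DUP     : 7 -7 7 7 7
SUB     : 7 -7 7 0
POP     : 7 -7 7
PUSH 1  : 7 -7 7 1
STORE 0 : 7 -7 7
ROT     : -7 7 7
EQ      : -7 1
SUB     : -8
DUP     : -8 -8

[-8, -8]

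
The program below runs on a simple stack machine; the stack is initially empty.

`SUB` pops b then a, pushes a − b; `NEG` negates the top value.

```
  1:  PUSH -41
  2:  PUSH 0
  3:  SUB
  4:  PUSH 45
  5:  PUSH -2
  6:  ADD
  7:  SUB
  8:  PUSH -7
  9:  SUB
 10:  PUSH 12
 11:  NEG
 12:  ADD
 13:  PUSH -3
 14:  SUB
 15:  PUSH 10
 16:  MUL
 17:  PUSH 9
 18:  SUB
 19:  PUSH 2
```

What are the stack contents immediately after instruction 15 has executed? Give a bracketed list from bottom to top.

PUSH -41 -> [-41]
PUSH 0   -> [-41, 0]
SUB      -> [-41]
PUSH 45  -> [-41, 45]
PUSH -2  -> [-41, 45, -2]
ADD      -> [-41, 43]
SUB      -> [-84]
PUSH -7  -> [-84, -7]
SUB      -> [-77]
PUSH 12  -> [-77, 12]
NEG      -> [-77, -12]
ADD      -> [-89]
PUSH -3  -> [-89, -3]
SUB      -> [-86]
PUSH 10  -> [-86, 10]

[-86, 10]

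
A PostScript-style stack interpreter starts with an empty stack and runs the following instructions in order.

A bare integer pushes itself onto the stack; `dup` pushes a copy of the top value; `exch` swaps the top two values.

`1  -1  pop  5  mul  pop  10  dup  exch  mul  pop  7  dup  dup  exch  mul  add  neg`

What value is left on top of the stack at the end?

-56

1    : 1
-1   : 1 -1
pop  : 1
5    : 1 5
mul  : 5
pop  : (empty)
10   : 10
dup  : 10 10
exch : 10 10
mul  : 100
pop  : (empty)
7    : 7
dup  : 7 7
dup  : 7 7 7
exch : 7 7 7
mul  : 7 49
add  : 56
neg  : -56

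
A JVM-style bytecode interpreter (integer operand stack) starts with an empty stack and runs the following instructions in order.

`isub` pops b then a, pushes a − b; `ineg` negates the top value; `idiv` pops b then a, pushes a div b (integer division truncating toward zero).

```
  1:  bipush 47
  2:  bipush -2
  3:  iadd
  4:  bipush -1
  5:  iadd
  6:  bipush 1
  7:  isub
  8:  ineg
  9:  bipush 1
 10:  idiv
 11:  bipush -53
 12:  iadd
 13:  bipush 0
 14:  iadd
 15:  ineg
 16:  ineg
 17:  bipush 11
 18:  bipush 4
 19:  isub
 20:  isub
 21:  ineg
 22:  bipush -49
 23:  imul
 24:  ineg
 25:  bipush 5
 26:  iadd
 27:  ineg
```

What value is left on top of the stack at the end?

bipush 47  -> 47
bipush -2  -> 47 -2
iadd       -> 45
bipush -1  -> 45 -1
iadd       -> 44
bipush 1   -> 44 1
isub       -> 43
ineg       -> -43
bipush 1   -> -43 1
idiv       -> -43
bipush -53 -> -43 -53
iadd       -> -96
bipush 0   -> -96 0
iadd       -> -96
ineg       -> 96
ineg       -> -96
bipush 11  -> -96 11
bipush 4   -> -96 11 4
isub       -> -96 7
isub       -> -103
ineg       -> 103
bipush -49 -> 103 -49
imul       -> -5047
ineg       -> 5047
bipush 5   -> 5047 5
iadd       -> 5052
ineg       -> -5052

-5052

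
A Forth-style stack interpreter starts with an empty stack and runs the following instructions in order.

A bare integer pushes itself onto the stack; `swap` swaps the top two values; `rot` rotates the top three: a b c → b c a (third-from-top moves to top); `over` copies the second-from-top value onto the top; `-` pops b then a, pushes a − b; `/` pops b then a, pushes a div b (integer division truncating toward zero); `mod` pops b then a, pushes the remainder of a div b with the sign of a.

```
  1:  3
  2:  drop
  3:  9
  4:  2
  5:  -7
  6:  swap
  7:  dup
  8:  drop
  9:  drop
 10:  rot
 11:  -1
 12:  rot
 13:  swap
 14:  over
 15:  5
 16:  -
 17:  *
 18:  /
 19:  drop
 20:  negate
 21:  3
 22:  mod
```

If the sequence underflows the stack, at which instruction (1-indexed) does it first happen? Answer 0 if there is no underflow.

3    -> [3]
drop -> []
9    -> [9]
2    -> [9, 2]
-7   -> [9, 2, -7]
swap -> [9, -7, 2]
dup  -> [9, -7, 2, 2]
drop -> [9, -7, 2]
drop -> [9, -7]
rot  — needs 3 operands, stack has 2 → underflow

10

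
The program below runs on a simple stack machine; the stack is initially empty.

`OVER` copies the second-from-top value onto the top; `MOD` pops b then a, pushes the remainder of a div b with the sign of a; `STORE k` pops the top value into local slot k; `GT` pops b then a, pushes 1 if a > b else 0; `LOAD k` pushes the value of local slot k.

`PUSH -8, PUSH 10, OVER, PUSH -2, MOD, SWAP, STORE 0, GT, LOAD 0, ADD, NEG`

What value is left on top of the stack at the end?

PUSH -8 → [-8]
PUSH 10 → [-8, 10]
OVER    → [-8, 10, -8]
PUSH -2 → [-8, 10, -8, -2]
MOD     → [-8, 10, 0]
SWAP    → [-8, 0, 10]
STORE 0 → [-8, 0]
GT      → [0]
LOAD 0  → [0, 10]
ADD     → [10]
NEG     → [-10]

-10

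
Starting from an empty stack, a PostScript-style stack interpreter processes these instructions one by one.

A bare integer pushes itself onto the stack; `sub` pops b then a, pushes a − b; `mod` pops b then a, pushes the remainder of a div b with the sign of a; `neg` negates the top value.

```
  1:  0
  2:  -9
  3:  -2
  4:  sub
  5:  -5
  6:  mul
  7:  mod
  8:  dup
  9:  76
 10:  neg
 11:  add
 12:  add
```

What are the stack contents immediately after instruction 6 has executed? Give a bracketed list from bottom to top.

[0, 35]

0   -> 0
-9  -> 0 -9
-2  -> 0 -9 -2
sub -> 0 -7
-5  -> 0 -7 -5
mul -> 0 35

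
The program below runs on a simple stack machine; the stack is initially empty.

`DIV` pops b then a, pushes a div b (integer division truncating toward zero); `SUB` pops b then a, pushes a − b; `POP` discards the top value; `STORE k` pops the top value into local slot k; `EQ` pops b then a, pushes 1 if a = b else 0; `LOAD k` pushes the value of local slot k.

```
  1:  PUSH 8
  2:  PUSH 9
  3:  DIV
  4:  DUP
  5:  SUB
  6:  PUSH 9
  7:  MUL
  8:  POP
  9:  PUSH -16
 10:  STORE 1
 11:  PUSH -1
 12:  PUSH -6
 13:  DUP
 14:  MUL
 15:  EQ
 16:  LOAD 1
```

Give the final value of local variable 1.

PUSH 8    [8]
PUSH 9    [8, 9]
DIV       [0]
DUP       [0, 0]
SUB       [0]
PUSH 9    [0, 9]
MUL       [0]
POP       []
PUSH -16  [-16]
STORE 1   []
PUSH -1   [-1]
PUSH -6   [-1, -6]
DUP       [-1, -6, -6]
MUL       [-1, 36]
EQ        [0]
LOAD 1    [0, -16]

-16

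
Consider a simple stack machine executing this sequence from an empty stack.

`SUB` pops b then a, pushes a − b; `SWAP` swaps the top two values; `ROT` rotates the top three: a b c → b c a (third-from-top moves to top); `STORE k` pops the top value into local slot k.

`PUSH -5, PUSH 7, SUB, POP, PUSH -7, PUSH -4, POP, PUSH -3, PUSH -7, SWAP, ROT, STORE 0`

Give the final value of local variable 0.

-7

PUSH -5 : [-5]
PUSH 7  : [-5, 7]
SUB     : [-12]
POP     : []
PUSH -7 : [-7]
PUSH -4 : [-7, -4]
POP     : [-7]
PUSH -3 : [-7, -3]
PUSH -7 : [-7, -3, -7]
SWAP    : [-7, -7, -3]
ROT     : [-7, -3, -7]
STORE 0 : [-7, -3]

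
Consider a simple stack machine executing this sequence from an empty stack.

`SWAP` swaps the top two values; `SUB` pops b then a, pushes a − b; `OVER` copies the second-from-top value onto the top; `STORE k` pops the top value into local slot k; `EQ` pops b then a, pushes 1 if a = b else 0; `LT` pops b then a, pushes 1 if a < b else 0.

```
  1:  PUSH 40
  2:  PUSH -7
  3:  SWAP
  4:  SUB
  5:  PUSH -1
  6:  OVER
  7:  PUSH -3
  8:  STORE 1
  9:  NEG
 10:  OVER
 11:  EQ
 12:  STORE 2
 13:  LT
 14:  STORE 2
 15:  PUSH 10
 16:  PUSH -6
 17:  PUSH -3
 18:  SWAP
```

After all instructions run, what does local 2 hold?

PUSH 40 : 40
PUSH -7 : 40 -7
SWAP    : -7 40
SUB     : -47
PUSH -1 : -47 -1
OVER    : -47 -1 -47
PUSH -3 : -47 -1 -47 -3
STORE 1 : -47 -1 -47
NEG     : -47 -1 47
OVER    : -47 -1 47 -1
EQ      : -47 -1 0
STORE 2 : -47 -1
LT      : 1
STORE 2 : (empty)
PUSH 10 : 10
PUSH -6 : 10 -6
PUSH -3 : 10 -6 -3
SWAP    : 10 -3 -6

1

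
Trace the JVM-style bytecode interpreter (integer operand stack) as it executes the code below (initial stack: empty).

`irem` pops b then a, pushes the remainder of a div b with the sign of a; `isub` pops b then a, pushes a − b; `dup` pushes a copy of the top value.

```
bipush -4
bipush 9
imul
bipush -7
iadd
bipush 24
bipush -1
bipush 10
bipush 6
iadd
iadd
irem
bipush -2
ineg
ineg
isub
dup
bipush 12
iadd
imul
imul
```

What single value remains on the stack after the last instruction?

bipush -4  [-4]
bipush 9   [-4, 9]
imul       [-36]
bipush -7  [-36, -7]
iadd       [-43]
bipush 24  [-43, 24]
bipush -1  [-43, 24, -1]
bipush 10  [-43, 24, -1, 10]
bipush 6   [-43, 24, -1, 10, 6]
iadd       [-43, 24, -1, 16]
iadd       [-43, 24, 15]
irem       [-43, 9]
bipush -2  [-43, 9, -2]
ineg       [-43, 9, 2]
ineg       [-43, 9, -2]
isub       [-43, 11]
dup        [-43, 11, 11]
bipush 12  [-43, 11, 11, 12]
iadd       [-43, 11, 23]
imul       [-43, 253]
imul       [-10879]

-10879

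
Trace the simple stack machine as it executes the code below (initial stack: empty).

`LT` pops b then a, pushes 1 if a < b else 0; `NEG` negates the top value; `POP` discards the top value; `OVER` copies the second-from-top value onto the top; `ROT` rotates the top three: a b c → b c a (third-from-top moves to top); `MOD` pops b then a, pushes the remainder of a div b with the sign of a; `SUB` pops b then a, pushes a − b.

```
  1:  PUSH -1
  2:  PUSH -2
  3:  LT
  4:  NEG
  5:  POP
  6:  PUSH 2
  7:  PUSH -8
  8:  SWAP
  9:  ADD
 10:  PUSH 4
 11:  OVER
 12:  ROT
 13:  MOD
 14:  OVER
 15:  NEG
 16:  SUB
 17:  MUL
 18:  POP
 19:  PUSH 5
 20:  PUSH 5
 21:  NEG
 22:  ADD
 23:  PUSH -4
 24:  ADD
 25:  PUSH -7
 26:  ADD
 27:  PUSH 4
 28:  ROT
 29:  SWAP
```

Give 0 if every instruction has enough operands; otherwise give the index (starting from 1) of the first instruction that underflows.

28

PUSH -1  [-1]
PUSH -2  [-1, -2]
LT       [0]
NEG      [0]
POP      []
PUSH 2   [2]
PUSH -8  [2, -8]
SWAP     [-8, 2]
ADD      [-6]
PUSH 4   [-6, 4]
OVER     [-6, 4, -6]
ROT      [4, -6, -6]
MOD      [4, 0]
OVER     [4, 0, 4]
NEG      [4, 0, -4]
SUB      [4, 4]
MUL      [16]
POP      []
PUSH 5   [5]
PUSH 5   [5, 5]
NEG      [5, -5]
ADD      [0]
PUSH -4  [0, -4]
ADD      [-4]
PUSH -7  [-4, -7]
ADD      [-11]
PUSH 4   [-11, 4]
ROT  — needs 3 operands, stack has 2 → underflow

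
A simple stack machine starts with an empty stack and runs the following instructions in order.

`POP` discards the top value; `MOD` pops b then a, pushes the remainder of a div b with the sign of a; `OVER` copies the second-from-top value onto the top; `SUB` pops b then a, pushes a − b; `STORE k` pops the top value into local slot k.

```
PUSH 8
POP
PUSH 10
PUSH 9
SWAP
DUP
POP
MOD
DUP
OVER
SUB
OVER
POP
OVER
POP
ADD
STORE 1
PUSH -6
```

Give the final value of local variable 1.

9

PUSH 8  -> [8]
POP     -> []
PUSH 10 -> [10]
PUSH 9  -> [10, 9]
SWAP    -> [9, 10]
DUP     -> [9, 10, 10]
POP     -> [9, 10]
MOD     -> [9]
DUP     -> [9, 9]
OVER    -> [9, 9, 9]
SUB     -> [9, 0]
OVER    -> [9, 0, 9]
POP     -> [9, 0]
OVER    -> [9, 0, 9]
POP     -> [9, 0]
ADD     -> [9]
STORE 1 -> []
PUSH -6 -> [-6]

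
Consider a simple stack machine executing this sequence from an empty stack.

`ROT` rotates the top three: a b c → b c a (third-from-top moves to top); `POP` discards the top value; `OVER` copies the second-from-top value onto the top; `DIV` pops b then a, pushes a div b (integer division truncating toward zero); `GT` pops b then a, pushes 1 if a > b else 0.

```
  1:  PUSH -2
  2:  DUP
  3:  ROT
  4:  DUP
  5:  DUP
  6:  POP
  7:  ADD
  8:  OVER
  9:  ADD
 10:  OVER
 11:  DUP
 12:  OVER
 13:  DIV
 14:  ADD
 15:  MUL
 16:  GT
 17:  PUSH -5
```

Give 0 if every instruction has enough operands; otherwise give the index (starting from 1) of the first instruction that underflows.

3

PUSH -2 -> -2
DUP     -> -2 -2
ROT  — needs 3 operands, stack has 2 → underflow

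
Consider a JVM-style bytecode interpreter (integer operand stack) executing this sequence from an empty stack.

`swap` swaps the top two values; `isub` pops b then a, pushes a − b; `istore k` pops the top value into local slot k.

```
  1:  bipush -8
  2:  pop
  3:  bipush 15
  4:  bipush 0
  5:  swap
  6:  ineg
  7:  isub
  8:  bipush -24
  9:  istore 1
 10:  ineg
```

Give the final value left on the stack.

bipush -8  -> -8
pop        -> (empty)
bipush 15  -> 15
bipush 0   -> 15 0
swap       -> 0 15
ineg       -> 0 -15
isub       -> 15
bipush -24 -> 15 -24
istore 1   -> 15
ineg       -> -15

-15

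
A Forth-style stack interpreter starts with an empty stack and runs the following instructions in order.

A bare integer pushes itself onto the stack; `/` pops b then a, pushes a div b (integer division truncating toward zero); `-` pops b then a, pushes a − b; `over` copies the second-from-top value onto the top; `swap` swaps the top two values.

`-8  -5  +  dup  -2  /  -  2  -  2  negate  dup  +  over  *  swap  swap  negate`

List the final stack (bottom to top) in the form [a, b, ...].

[-21, -84]

-8     : -8
-5     : -8 -5
+      : -13
dup    : -13 -13
-2     : -13 -13 -2
/      : -13 6
-      : -19
2      : -19 2
-      : -21
2      : -21 2
negate : -21 -2
dup    : -21 -2 -2
+      : -21 -4
over   : -21 -4 -21
*      : -21 84
swap   : 84 -21
swap   : -21 84
negate : -21 -84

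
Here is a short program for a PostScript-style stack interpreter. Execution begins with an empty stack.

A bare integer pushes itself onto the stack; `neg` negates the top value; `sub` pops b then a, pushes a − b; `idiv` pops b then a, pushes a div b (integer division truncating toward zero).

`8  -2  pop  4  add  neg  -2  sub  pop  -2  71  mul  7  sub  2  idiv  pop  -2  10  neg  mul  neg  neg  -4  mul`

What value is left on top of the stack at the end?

-80

8     [8]
-2    [8, -2]
pop   [8]
4     [8, 4]
add   [12]
neg   [-12]
-2    [-12, -2]
sub   [-10]
pop   []
-2    [-2]
71    [-2, 71]
mul   [-142]
7     [-142, 7]
sub   [-149]
2     [-149, 2]
idiv  [-74]
pop   []
-2    [-2]
10    [-2, 10]
neg   [-2, -10]
mul   [20]
neg   [-20]
neg   [20]
-4    [20, -4]
mul   [-80]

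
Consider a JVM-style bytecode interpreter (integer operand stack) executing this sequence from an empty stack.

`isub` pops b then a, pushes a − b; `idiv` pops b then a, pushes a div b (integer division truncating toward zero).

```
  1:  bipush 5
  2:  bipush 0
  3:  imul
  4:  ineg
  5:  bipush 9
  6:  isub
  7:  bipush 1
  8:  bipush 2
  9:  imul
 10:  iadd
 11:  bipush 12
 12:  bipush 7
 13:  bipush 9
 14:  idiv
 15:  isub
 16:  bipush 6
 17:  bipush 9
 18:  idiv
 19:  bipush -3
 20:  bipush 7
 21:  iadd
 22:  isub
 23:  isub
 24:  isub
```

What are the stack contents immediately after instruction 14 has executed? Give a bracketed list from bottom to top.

bipush 5  : 5
bipush 0  : 5 0
imul      : 0
ineg      : 0
bipush 9  : 0 9
isub      : -9
bipush 1  : -9 1
bipush 2  : -9 1 2
imul      : -9 2
iadd      : -7
bipush 12 : -7 12
bipush 7  : -7 12 7
bipush 9  : -7 12 7 9
idiv      : -7 12 0

[-7, 12, 0]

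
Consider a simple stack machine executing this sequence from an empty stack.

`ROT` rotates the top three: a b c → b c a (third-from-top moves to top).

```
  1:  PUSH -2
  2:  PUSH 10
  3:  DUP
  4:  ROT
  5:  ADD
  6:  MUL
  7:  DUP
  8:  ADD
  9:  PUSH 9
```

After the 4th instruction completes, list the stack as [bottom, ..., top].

[10, 10, -2]

PUSH -2 -> -2
PUSH 10 -> -2 10
DUP     -> -2 10 10
ROT     -> 10 10 -2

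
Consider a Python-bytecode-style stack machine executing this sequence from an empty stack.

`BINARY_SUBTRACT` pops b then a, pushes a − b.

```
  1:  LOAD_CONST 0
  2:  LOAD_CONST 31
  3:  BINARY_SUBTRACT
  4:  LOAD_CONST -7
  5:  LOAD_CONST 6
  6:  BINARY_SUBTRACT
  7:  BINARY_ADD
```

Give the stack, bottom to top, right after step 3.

[-31]

LOAD_CONST 0    -> 0
LOAD_CONST 31   -> 0 31
BINARY_SUBTRACT -> -31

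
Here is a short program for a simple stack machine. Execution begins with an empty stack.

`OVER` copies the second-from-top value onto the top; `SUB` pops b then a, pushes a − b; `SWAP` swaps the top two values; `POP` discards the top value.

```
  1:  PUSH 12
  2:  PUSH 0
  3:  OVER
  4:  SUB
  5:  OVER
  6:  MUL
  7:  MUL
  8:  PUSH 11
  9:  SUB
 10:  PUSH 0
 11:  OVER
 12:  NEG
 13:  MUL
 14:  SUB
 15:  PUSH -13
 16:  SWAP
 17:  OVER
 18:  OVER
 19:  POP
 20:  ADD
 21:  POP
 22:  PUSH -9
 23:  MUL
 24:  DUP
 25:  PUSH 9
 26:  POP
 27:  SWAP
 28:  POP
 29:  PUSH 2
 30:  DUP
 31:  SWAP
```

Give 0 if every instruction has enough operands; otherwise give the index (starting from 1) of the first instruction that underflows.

PUSH 12  → 12
PUSH 0   → 12 0
OVER     → 12 0 12
SUB      → 12 -12
OVER     → 12 -12 12
MUL      → 12 -144
MUL      → -1728
PUSH 11  → -1728 11
SUB      → -1739
PUSH 0   → -1739 0
OVER     → -1739 0 -1739
NEG      → -1739 0 1739
MUL      → -1739 0
SUB      → -1739
PUSH -13 → -1739 -13
SWAP     → -13 -1739
OVER     → -13 -1739 -13
OVER     → -13 -1739 -13 -1739
POP      → -13 -1739 -13
ADD      → -13 -1752
POP      → -13
PUSH -9  → -13 -9
MUL      → 117
DUP      → 117 117
PUSH 9   → 117 117 9
POP      → 117 117
SWAP     → 117 117
POP      → 117
PUSH 2   → 117 2
DUP      → 117 2 2
SWAP     → 117 2 2

0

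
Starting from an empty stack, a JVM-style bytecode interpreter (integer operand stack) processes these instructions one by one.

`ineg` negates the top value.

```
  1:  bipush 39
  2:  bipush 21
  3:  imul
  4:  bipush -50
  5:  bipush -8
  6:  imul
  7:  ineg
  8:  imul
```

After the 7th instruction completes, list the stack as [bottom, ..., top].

bipush 39  -> [39]
bipush 21  -> [39, 21]
imul       -> [819]
bipush -50 -> [819, -50]
bipush -8  -> [819, -50, -8]
imul       -> [819, 400]
ineg       -> [819, -400]

[819, -400]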